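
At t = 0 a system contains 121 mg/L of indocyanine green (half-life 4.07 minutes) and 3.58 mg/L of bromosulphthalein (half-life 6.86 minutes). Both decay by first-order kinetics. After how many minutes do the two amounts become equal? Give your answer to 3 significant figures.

50.8 minutes

Set 121·(1/2)^(t/4.07) = 3.58·(1/2)^(t/6.86).
Taking log₂: log₂(121/3.58) = t·(1/4.07 − 1/6.86).
log₂(33.799) = 5.0789; 1/4.07 − 1/6.86 = 0.099928.
t = 5.0789 / 0.099928 ≈ 50.826 minutes.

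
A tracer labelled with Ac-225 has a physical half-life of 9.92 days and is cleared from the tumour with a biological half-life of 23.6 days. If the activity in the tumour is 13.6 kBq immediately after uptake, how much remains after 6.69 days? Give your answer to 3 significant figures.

7.00 kBq

1/t_eff = 1/t_phys + 1/t_biol = 1/9.92 + 1/23.6 = 0.14318 per day.
t_eff = 9.92 × 23.6 / (9.92 + 23.6) ≈ 6.9842 days.
Remaining = 13.6 × (1/2)^(6.69/6.9842) = 13.6 × (1/2)^0.95787 ≈ 7.0015 kBq.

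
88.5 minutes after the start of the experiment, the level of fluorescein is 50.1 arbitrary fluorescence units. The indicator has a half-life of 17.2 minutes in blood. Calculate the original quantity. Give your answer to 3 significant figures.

1770 arbitrary fluorescence units

Number of half-lives elapsed: n = 88.5/17.2 ≈ 5.1453.
A₀ = A × 2^n = 50.1 × 2^5.1453 = 50.1 × 35.392 ≈ 1773.1 arbitrary fluorescence units.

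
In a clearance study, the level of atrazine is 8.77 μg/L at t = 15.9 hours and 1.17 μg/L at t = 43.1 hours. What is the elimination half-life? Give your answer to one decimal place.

Over Δt = 43.1 − 15.9 = 27.2 hours, the level fell by a factor of 8.77/1.17 ≈ 7.4957.
n = log₂(7.4957) ≈ 2.9061 half-lives, so t½ = 27.2/2.9061 ≈ 9.3597 hours.

9.4 hours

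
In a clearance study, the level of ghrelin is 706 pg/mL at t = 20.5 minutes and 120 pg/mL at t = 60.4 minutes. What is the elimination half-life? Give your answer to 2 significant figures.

Over Δt = 60.4 − 20.5 = 39.9 minutes, the level fell by a factor of 706/120 ≈ 5.8833.
n = log₂(5.8833) ≈ 2.5566 half-lives, so t½ = 39.9/2.5566 ≈ 15.606 minutes.

16 minutes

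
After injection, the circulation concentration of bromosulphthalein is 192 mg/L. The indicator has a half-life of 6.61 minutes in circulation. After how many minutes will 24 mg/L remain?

24/192 = 1/8, so 3 half-lives have elapsed.
t = 3 × 6.61 = 19.83 minutes.

19.83 minutes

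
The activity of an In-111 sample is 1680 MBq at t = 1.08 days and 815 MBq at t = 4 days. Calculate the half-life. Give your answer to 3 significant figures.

Over Δt = 4 − 1.08 = 2.92 days, the level fell by a factor of 1680/815 ≈ 2.0613.
n = log₂(2.0613) ≈ 1.0436 half-lives, so t½ = 2.92/1.0436 ≈ 2.798 days.

2.80 days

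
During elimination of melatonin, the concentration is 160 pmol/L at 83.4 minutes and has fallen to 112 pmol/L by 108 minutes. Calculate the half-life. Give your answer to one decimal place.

47.8 minutes

Over Δt = 108 − 83.4 = 24.6 minutes, the level fell by a factor of 160/112 ≈ 1.4286.
n = log₂(1.4286) ≈ 0.51457 half-lives, so t½ = 24.6/0.51457 ≈ 47.807 minutes.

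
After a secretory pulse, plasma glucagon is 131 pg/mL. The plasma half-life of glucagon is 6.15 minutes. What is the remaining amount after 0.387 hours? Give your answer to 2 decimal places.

Convert the elapsed time: 0.387 hours = 23.22 minutes.
Number of half-lives: n = 23.22/6.15 ≈ 3.7756.
Remaining = 131 × (1/2)^3.7756 = 131 × 0.073018 ≈ 9.5653 pg/mL.

9.57 pg/mL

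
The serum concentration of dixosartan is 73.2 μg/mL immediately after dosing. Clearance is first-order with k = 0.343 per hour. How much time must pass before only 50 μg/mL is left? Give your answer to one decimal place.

t½ = ln 2 / k = 0.69315 / 0.343 ≈ 2.0208 hours.
Fraction remaining = 50/73.2 ≈ 0.68306.
n = log₂(73.2/50) = ln(1.464)/ln 2 ≈ 0.54992 half-lives.
t = n × t½ = 0.54992 × 2.0208 ≈ 1.1113 hours.

1.1 hours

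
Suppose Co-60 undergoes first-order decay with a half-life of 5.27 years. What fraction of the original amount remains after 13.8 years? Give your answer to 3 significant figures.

0.163

n = 13.8/5.27 ≈ 2.6186 half-lives.
Fraction remaining = (1/2)^2.6186 ≈ 0.16283.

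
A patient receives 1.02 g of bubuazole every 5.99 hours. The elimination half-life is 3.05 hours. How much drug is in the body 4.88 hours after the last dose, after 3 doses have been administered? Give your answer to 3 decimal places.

The 3 doses were given 16.86, 10.87, 4.88 hours ago.
Total = 1.02·(1/2)^(16.86/3.05) + 1.02·(1/2)^(10.87/3.05) + 1.02·(1/2)^(4.88/3.05)
      = 0.022108 + 0.086248 + 0.33647 ≈ 0.44483 g.

0.445 g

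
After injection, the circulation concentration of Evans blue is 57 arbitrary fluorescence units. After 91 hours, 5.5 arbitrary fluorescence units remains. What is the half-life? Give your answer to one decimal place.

A/A₀ = 5.5/57 ≈ 0.096491.
n = log₂(10.364) ≈ 3.3735 half-lives elapsed in 91 hours.
t½ = 91/3.3735 ≈ 26.975 hours.

27.0 hours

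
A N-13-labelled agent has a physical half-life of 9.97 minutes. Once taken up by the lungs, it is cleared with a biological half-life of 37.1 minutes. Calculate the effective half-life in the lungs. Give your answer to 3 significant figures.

7.86 minutes

1/t_eff = 1/t_phys + 1/t_biol = 1/9.97 + 1/37.1 = 0.12726 per minute.
t_eff = 9.97 × 37.1 / (9.97 + 37.1) ≈ 7.8582 minutes.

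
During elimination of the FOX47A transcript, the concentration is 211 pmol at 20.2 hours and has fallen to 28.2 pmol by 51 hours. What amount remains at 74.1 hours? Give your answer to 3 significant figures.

Over Δt = 51 − 20.2 = 30.8 hours, the level fell by a factor of 211/28.2 ≈ 7.4823.
n = log₂(7.4823) ≈ 2.9035 half-lives, so t½ = 30.8/2.9035 ≈ 10.608 hours.
From t = 51 to t = 74.1: 28.2 × (1/2)^((74.1−51)/10.608) ≈ 6.2334 pmol.

6.23 pmol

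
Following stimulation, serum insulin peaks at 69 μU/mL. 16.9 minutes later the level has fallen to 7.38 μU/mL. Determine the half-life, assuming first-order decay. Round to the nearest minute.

5 minutes

A/A₀ = 7.38/69 ≈ 0.10696.
n = log₂(9.3496) ≈ 3.2249 half-lives elapsed in 16.9 minutes.
t½ = 16.9/3.2249 ≈ 5.2405 minutes.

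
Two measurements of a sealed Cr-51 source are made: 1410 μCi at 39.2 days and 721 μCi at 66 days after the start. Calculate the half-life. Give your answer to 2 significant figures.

Over Δt = 66 − 39.2 = 26.8 days, the level fell by a factor of 1410/721 ≈ 1.9556.
n = log₂(1.9556) ≈ 0.96762 half-lives, so t½ = 26.8/0.96762 ≈ 27.697 days.

28 days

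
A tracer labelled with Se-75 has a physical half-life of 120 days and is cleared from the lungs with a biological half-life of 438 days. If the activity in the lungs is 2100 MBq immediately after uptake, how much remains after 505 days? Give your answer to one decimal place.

1/t_eff = 1/t_phys + 1/t_biol = 1/120 + 1/438 = 0.010616 per day.
t_eff = 120 × 438 / (120 + 438) ≈ 94.194 days.
Remaining = 2100 × (1/2)^(505/94.194) = 2100 × (1/2)^5.3613 ≈ 51.087 MBq.

51.1 MBq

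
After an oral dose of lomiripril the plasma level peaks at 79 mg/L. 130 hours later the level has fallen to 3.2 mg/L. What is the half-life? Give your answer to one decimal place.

28.1 hours

A/A₀ = 3.2/79 ≈ 0.040506.
n = log₂(24.688) ≈ 4.6257 half-lives elapsed in 130 hours.
t½ = 130/4.6257 ≈ 28.104 hours.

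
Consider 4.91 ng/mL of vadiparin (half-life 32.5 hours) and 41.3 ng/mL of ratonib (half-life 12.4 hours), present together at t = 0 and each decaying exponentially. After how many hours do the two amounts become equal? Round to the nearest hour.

Set 4.91·(1/2)^(t/32.5) = 41.3·(1/2)^(t/12.4).
Taking log₂: log₂(4.91/41.3) = t·(1/32.5 − 1/12.4).
log₂(0.11889) = -3.0723; 1/32.5 − 1/12.4 = -0.049876.
t = -3.0723 / -0.049876 ≈ 61.6 hours.

62 hours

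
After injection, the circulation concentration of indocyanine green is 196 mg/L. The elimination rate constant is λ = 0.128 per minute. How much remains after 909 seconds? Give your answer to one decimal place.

28.2 mg/L

t½ = ln 2 / λ = 0.69315 / 0.128 ≈ 5.4152 minutes.
Convert the elapsed time: 909 seconds = 15.15 minutes.
Number of half-lives: n = 15.15/5.4152 ≈ 2.7977.
Remaining = 196 × (1/2)^2.7977 = 196 × 0.14382 ≈ 28.189 mg/L.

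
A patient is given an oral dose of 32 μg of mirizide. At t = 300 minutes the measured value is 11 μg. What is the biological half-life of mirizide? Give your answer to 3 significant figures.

195 minutes

A/A₀ = 11/32 ≈ 0.34375.
n = log₂(2.9091) ≈ 1.5406 half-lives elapsed in 300 minutes.
t½ = 300/1.5406 ≈ 194.73 minutes.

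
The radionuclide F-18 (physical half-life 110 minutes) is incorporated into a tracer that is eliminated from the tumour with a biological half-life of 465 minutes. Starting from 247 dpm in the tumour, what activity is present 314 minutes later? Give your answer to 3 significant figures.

1/t_eff = 1/t_phys + 1/t_biol = 1/110 + 1/465 = 0.011241 per minute.
t_eff = 110 × 465 / (110 + 465) ≈ 88.957 minutes.
Remaining = 247 × (1/2)^(314/88.957) = 247 × (1/2)^3.5298 ≈ 21.385 dpm.

21.4 dpm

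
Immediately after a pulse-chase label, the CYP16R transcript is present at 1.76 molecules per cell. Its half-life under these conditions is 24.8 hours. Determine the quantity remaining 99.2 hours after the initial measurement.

Elapsed time is 4 half-lives (99.2/24.8).
Each half-life halves the amount: 1.76 × (1/2)^4 = 1.76/16 = 0.11 molecules per cell.

0.11 molecules per cell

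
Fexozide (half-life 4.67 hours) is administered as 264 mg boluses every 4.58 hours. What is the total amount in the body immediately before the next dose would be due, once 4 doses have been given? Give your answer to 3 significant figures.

The 4 doses were given 18.32, 13.74, 9.16, 4.58 hours ago.
Total = 264·(1/2)^(18.32/4.67) + 264·(1/2)^(13.74/4.67) + 264·(1/2)^(9.16/4.67) + 264·(1/2)^(4.58/4.67)
      = 17.406 + 34.349 + 67.787 + 133.78 ≈ 253.32 mg.

253 mg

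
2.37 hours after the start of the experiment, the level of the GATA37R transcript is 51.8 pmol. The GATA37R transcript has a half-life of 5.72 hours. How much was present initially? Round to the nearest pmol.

69 pmol

Number of half-lives elapsed: n = 2.37/5.72 ≈ 0.41434.
A₀ = A × 2^n = 51.8 × 2^0.41434 = 51.8 × 1.3327 ≈ 69.033 pmol.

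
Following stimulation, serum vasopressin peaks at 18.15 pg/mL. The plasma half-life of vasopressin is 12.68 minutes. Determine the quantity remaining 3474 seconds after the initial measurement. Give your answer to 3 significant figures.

0.766 pg/mL

Convert the elapsed time: 3474 seconds = 57.9 minutes.
Number of half-lives: n = 57.9/12.68 ≈ 4.5662.
Remaining = 18.15 × (1/2)^4.5662 = 18.15 × 0.042211 ≈ 0.76612 pg/mL.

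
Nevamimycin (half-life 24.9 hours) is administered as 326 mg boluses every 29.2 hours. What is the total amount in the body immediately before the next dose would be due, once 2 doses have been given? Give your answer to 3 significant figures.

209 mg

The 2 doses were given 58.4, 29.2 hours ago.
Total = 326·(1/2)^(58.4/24.9) + 326·(1/2)^(29.2/24.9)
      = 64.149 + 144.61 ≈ 208.76 mg.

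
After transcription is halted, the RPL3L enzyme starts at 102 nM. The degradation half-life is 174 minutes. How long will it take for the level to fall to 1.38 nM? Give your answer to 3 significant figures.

1080 minutes

Fraction remaining = 1.38/102 ≈ 0.013529.
n = log₂(102/1.38) = ln(73.913)/ln 2 ≈ 6.2078 half-lives.
t = n × t½ = 6.2078 × 174 ≈ 1080.1 minutes.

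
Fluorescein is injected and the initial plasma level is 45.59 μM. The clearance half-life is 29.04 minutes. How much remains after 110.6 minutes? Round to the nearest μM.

Number of half-lives: n = 110.6/29.04 ≈ 3.8085.
Remaining = 45.59 × (1/2)^3.8085 = 45.59 × 0.07137 ≈ 3.2538 μM.

3 μM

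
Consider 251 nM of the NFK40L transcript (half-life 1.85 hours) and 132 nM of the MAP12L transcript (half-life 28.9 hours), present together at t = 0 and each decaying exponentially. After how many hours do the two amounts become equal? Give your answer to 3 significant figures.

1.83 hours

Set 251·(1/2)^(t/1.85) = 132·(1/2)^(t/28.9).
Taking log₂: log₂(251/132) = t·(1/1.85 − 1/28.9).
log₂(1.9015) = 0.92715; 1/1.85 − 1/28.9 = 0.50594.
t = 0.92715 / 0.50594 ≈ 1.8325 hours.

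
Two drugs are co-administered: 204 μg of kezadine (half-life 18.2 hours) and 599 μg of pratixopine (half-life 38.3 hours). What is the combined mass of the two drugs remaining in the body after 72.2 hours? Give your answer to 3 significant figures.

kezadine: 204 × (1/2)^(72.2/18.2) = 204 × (1/2)^3.967 ≈ 13.045 μg.
pratixopine: 599 × (1/2)^(72.2/38.3) = 599 × (1/2)^1.8851 ≈ 162.16 μg.
Total = 13.045 + 162.16 ≈ 175.21 μg.

175 μg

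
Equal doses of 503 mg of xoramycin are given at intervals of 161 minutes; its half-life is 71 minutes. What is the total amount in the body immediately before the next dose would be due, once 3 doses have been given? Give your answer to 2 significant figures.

The 3 doses were given 483, 322, 161 minutes ago.
Total = 503·(1/2)^(483/71) + 503·(1/2)^(322/71) + 503·(1/2)^(161/71)
      = 4.5052 + 21.694 + 104.46 ≈ 130.66 mg.

130 mg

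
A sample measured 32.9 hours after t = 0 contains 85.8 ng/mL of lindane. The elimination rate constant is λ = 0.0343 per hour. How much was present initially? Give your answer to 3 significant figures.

265 ng/mL

t½ = ln 2 / λ = 0.69315 / 0.0343 ≈ 20.208 hours.
Number of half-lives elapsed: n = 32.9/20.208 ≈ 1.628.
A₀ = A × 2^n = 85.8 × 2^1.628 = 85.8 × 3.0909 ≈ 265.2 ng/mL.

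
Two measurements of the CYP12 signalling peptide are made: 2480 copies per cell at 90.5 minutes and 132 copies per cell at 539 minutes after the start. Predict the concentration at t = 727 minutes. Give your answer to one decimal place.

Over Δt = 539 − 90.5 = 448.5 minutes, the level fell by a factor of 2480/132 ≈ 18.788.
n = log₂(18.788) ≈ 4.2317 half-lives, so t½ = 448.5/4.2317 ≈ 105.99 minutes.
From t = 539 to t = 727: 132 × (1/2)^((727−539)/105.99) ≈ 38.601 copies per cell.

38.6 copies per cell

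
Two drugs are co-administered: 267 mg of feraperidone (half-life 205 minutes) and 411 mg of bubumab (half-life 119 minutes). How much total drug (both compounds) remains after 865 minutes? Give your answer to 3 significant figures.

feraperidone: 267 × (1/2)^(865/205) = 267 × (1/2)^4.2195 ≈ 14.332 mg.
bubumab: 411 × (1/2)^(865/119) = 411 × (1/2)^7.2689 ≈ 2.6649 mg.
Total = 14.332 + 2.6649 ≈ 16.997 mg.

17.0 mg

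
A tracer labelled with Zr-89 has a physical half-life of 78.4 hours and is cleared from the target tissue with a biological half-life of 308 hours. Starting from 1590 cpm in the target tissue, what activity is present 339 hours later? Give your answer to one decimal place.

37.0 cpm

1/t_eff = 1/t_phys + 1/t_biol = 1/78.4 + 1/308 = 0.016002 per hour.
t_eff = 78.4 × 308 / (78.4 + 308) ≈ 62.493 hours.
Remaining = 1590 × (1/2)^(339/62.493) = 1590 × (1/2)^5.4246 ≈ 37.019 cpm.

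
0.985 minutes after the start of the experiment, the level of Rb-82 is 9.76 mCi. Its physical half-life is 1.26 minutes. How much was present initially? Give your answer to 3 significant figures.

Number of half-lives elapsed: n = 0.985/1.26 ≈ 0.78175.
A₀ = A × 2^n = 9.76 × 2^0.78175 = 9.76 × 1.7192 ≈ 16.779 mCi.

16.8 mCi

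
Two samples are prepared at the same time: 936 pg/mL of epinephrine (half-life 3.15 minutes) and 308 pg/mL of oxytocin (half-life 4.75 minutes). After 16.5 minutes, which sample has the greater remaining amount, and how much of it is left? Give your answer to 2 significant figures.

epinephrine: 936 × (1/2)^5.2381 ≈ 24.8 pg/mL.
oxytocin: 308 × (1/2)^3.4737 ≈ 27.725 pg/mL.
Oxytocin has more remaining, at ≈ 27.725 pg/mL.

oxytocin, 28 pg/mL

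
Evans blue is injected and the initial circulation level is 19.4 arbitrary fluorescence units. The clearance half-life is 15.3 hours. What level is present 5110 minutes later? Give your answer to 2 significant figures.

0.41 arbitrary fluorescence units

Convert the elapsed time: 5110 minutes = 85.1667 hours.
Number of half-lives: n = 85.1667/15.3 ≈ 5.5664.
Remaining = 19.4 × (1/2)^5.5664 = 19.4 × 0.021102 ≈ 0.40939 arbitrary fluorescence units.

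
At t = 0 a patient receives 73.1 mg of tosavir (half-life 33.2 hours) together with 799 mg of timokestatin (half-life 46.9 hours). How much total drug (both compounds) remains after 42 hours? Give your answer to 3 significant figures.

460 mg

tosavir: 73.1 × (1/2)^(42/33.2) = 73.1 × (1/2)^1.2651 ≈ 30.416 mg.
timokestatin: 799 × (1/2)^(42/46.9) = 799 × (1/2)^0.89552 ≈ 429.5 mg.
Total = 30.416 + 429.5 ≈ 459.92 mg.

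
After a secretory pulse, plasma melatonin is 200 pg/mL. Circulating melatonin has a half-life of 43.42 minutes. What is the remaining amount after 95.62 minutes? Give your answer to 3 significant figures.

43.5 pg/mL

Number of half-lives: n = 95.62/43.42 ≈ 2.2022.
Remaining = 200 × (1/2)^2.2022 = 200 × 0.2173 ≈ 43.461 pg/mL.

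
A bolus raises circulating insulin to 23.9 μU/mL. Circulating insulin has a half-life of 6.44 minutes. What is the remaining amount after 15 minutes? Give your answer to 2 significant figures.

4.8 μU/mL

Number of half-lives: n = 15/6.44 ≈ 2.3292.
Remaining = 23.9 × (1/2)^2.3292 = 23.9 × 0.199 ≈ 4.756 μU/mL.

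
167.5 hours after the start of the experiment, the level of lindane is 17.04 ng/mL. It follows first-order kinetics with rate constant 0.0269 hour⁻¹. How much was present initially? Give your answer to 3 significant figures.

t½ = ln 2 / k = 0.69315 / 0.0269 ≈ 25.768 hours.
Number of half-lives elapsed: n = 167.5/25.768 ≈ 6.5004.
A₀ = A × 2^n = 17.04 × 2^6.5004 = 17.04 × 90.536 ≈ 1542.7 ng/mL.

1540 ng/mL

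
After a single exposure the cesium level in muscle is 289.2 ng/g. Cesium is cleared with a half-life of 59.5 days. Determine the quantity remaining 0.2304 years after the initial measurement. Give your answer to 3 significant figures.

109 ng/g

Convert the elapsed time: 0.2304 years = 84.096 days.
Number of half-lives: n = 84.096/59.5 ≈ 1.4134.
Remaining = 289.2 × (1/2)^1.4134 = 289.2 × 0.37543 ≈ 108.57 ng/g.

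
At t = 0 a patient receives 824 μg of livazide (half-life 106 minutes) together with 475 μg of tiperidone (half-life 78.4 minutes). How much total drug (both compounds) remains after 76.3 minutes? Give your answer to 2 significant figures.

740 μg

livazide: 824 × (1/2)^(76.3/106) = 824 × (1/2)^0.71981 ≈ 500.31 μg.
tiperidone: 475 × (1/2)^(76.3/78.4) = 475 × (1/2)^0.97321 ≈ 241.95 μg.
Total = 500.31 + 241.95 ≈ 742.26 μg.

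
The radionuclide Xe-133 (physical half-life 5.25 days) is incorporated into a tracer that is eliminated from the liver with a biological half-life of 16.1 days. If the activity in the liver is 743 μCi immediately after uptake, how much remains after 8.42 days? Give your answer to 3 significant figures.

1/t_eff = 1/t_phys + 1/t_biol = 1/5.25 + 1/16.1 = 0.25259 per day.
t_eff = 5.25 × 16.1 / (5.25 + 16.1) ≈ 3.959 days.
Remaining = 743 × (1/2)^(8.42/3.959) = 743 × (1/2)^2.1268 ≈ 170.12 μCi.

170 μCi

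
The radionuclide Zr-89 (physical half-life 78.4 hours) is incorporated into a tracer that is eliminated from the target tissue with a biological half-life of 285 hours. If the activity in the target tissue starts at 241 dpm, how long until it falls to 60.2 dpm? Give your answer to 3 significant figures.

1/t_eff = 1/t_phys + 1/t_biol = 1/78.4 + 1/285 = 0.016264 per hour.
t_eff = 78.4 × 285 / (78.4 + 285) ≈ 61.486 hours.
n = log₂(241/60.2) ≈ 2.0012; t = 2.0012 × 61.486 ≈ 123.05 hours.

123 hours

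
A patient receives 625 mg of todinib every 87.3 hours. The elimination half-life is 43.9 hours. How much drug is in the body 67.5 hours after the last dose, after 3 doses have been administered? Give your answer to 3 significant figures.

283 mg

The 3 doses were given 242.1, 154.8, 67.5 hours ago.
Total = 625·(1/2)^(242.1/43.9) + 625·(1/2)^(154.8/43.9) + 625·(1/2)^(67.5/43.9)
      = 13.67 + 54.249 + 215.29 ≈ 283.21 mg.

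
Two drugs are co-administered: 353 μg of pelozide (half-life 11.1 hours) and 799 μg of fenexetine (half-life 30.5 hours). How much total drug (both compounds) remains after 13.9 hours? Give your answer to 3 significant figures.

731 μg

pelozide: 353 × (1/2)^(13.9/11.1) = 353 × (1/2)^1.2523 ≈ 148.19 μg.
fenexetine: 799 × (1/2)^(13.9/30.5) = 799 × (1/2)^0.45574 ≈ 582.58 μg.
Total = 148.19 + 582.58 ≈ 730.77 μg.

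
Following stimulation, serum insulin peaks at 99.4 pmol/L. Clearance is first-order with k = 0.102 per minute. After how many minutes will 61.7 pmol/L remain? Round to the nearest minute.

5 minutes

t½ = ln 2 / k = 0.69315 / 0.102 ≈ 6.7956 minutes.
Fraction remaining = 61.7/99.4 ≈ 0.62072.
n = log₂(99.4/61.7) = ln(1.611)/ln 2 ≈ 0.68798 half-lives.
t = n × t½ = 0.68798 × 6.7956 ≈ 4.6752 minutes.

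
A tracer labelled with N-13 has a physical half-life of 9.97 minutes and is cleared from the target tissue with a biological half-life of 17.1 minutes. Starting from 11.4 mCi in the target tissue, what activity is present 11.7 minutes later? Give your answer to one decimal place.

1/t_eff = 1/t_phys + 1/t_biol = 1/9.97 + 1/17.1 = 0.15878 per minute.
t_eff = 9.97 × 17.1 / (9.97 + 17.1) ≈ 6.298 minutes.
Remaining = 11.4 × (1/2)^(11.7/6.298) = 11.4 × (1/2)^1.8577 ≈ 3.1454 mCi.

3.1 mCi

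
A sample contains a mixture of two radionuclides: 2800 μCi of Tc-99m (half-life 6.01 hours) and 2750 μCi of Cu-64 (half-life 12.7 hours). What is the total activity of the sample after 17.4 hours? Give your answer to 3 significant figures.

1440 μCi

Tc-99m: 2800 × (1/2)^(17.4/6.01) = 2800 × (1/2)^2.8952 ≈ 376.38 μCi.
Cu-64: 2750 × (1/2)^(17.4/12.7) = 2750 × (1/2)^1.3701 ≈ 1063.9 μCi.
Total = 376.38 + 1063.9 ≈ 1440.3 μCi.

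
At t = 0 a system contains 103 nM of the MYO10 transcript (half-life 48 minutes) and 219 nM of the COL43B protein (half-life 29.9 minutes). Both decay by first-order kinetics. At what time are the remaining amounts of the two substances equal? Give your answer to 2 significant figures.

86 minutes

Set 103·(1/2)^(t/48) = 219·(1/2)^(t/29.9).
Taking log₂: log₂(103/219) = t·(1/48 − 1/29.9).
log₂(0.47032) = -1.0883; 1/48 − 1/29.9 = -0.012611.
t = -1.0883 / -0.012611 ≈ 86.293 minutes.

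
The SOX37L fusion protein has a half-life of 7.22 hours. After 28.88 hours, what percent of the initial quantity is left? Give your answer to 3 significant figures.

n = 28.88/7.22 ≈ 4 half-lives.
Fraction remaining = (1/2)^4 ≈ 0.0625, i.e. 6.25%.

6.25%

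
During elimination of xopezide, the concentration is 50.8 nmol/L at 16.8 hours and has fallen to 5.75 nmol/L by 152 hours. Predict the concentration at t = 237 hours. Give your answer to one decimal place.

Over Δt = 152 − 16.8 = 135.2 hours, the level fell by a factor of 50.8/5.75 ≈ 8.8348.
n = log₂(8.8348) ≈ 3.1432 half-lives, so t½ = 135.2/3.1432 ≈ 43.014 hours.
From t = 152 to t = 237: 5.75 × (1/2)^((237−152)/43.014) ≈ 1.4615 nmol/L.

1.5 nmol/L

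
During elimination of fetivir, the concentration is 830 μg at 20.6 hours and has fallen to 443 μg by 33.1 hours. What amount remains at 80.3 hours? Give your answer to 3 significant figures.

Over Δt = 33.1 − 20.6 = 12.5 hours, the level fell by a factor of 830/443 ≈ 1.8736.
n = log₂(1.8736) ≈ 0.9058 half-lives, so t½ = 12.5/0.9058 ≈ 13.8 hours.
From t = 33.1 to t = 80.3: 443 × (1/2)^((80.3−33.1)/13.8) ≈ 41.38 μg.

41.4 μg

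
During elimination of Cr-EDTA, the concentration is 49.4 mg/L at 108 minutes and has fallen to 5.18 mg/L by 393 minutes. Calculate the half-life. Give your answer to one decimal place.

87.6 minutes

Over Δt = 393 − 108 = 285 minutes, the level fell by a factor of 49.4/5.18 ≈ 9.5367.
n = log₂(9.5367) ≈ 3.2535 half-lives, so t½ = 285/3.2535 ≈ 87.598 minutes.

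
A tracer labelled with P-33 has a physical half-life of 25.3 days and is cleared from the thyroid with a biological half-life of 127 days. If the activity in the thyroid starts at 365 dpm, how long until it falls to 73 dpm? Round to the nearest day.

49 days

1/t_eff = 1/t_phys + 1/t_biol = 1/25.3 + 1/127 = 0.0474 per day.
t_eff = 25.3 × 127 / (25.3 + 127) ≈ 21.097 days.
n = log₂(365/73) ≈ 2.3219; t = 2.3219 × 21.097 ≈ 48.986 days.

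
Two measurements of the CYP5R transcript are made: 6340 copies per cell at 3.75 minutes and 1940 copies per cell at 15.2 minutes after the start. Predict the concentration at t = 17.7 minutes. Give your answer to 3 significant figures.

1500 copies per cell

Over Δt = 15.2 − 3.75 = 11.45 minutes, the level fell by a factor of 6340/1940 ≈ 3.268.
n = log₂(3.268) ≈ 1.7084 half-lives, so t½ = 11.45/1.7084 ≈ 6.7021 minutes.
From t = 15.2 to t = 17.7: 1940 × (1/2)^((17.7−15.2)/6.7021) ≈ 1498 copies per cell.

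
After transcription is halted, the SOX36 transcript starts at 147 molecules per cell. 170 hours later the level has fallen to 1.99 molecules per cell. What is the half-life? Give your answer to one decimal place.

27.4 hours

A/A₀ = 1.99/147 ≈ 0.013537.
n = log₂(73.869) ≈ 6.2069 half-lives elapsed in 170 hours.
t½ = 170/6.2069 ≈ 27.389 hours.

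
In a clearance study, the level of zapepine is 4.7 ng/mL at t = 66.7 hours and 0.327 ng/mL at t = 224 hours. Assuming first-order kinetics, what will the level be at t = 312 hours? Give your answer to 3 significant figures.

Over Δt = 224 − 66.7 = 157.3 hours, the level fell by a factor of 4.7/0.327 ≈ 14.373.
n = log₂(14.373) ≈ 3.8453 half-lives, so t½ = 157.3/3.8453 ≈ 40.907 hours.
From t = 224 to t = 312: 0.327 × (1/2)^((312−224)/40.907) ≈ 0.073615 ng/mL.

0.0736 ng/mL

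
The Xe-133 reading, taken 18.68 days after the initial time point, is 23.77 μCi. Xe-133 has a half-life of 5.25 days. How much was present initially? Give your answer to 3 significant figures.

280 μCi

Number of half-lives elapsed: n = 18.68/5.25 ≈ 3.5581.
A₀ = A × 2^n = 23.77 × 2^3.5581 = 23.77 × 11.779 ≈ 279.98 μCi.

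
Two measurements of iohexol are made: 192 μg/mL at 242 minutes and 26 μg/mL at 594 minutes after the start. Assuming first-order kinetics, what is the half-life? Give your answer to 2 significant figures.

Over Δt = 594 − 242 = 352 minutes, the level fell by a factor of 192/26 ≈ 7.3846.
n = log₂(7.3846) ≈ 2.8845 half-lives, so t½ = 352/2.8845 ≈ 122.03 minutes.

120 minutes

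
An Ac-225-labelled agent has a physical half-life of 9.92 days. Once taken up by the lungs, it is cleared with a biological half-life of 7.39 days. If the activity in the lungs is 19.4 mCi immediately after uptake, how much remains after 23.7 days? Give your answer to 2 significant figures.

0.40 mCi

1/t_eff = 1/t_phys + 1/t_biol = 1/9.92 + 1/7.39 = 0.23612 per day.
t_eff = 9.92 × 7.39 / (9.92 + 7.39) ≈ 4.2351 days.
Remaining = 19.4 × (1/2)^(23.7/4.2351) = 19.4 × (1/2)^5.5961 ≈ 0.40104 mCi.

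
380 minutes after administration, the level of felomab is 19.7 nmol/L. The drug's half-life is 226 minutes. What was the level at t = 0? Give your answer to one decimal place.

Number of half-lives elapsed: n = 380/226 ≈ 1.6814.
A₀ = A × 2^n = 19.7 × 2^1.6814 = 19.7 × 3.2074 ≈ 63.186 nmol/L.

63.2 nmol/L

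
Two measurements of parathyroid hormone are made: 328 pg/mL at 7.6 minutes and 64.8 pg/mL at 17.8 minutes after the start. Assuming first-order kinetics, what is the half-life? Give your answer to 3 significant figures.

Over Δt = 17.8 − 7.6 = 10.2 minutes, the level fell by a factor of 328/64.8 ≈ 5.0617.
n = log₂(5.0617) ≈ 2.3396 half-lives, so t½ = 10.2/2.3396 ≈ 4.3597 minutes.

4.36 minutes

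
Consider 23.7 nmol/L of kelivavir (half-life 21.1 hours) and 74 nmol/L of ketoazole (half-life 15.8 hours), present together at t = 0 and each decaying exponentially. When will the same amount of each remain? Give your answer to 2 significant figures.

100 hours

Set 23.7·(1/2)^(t/21.1) = 74·(1/2)^(t/15.8).
Taking log₂: log₂(23.7/74) = t·(1/21.1 − 1/15.8).
log₂(0.32027) = -1.6426; 1/21.1 − 1/15.8 = -0.015898.
t = -1.6426 / -0.015898 ≈ 103.33 hours.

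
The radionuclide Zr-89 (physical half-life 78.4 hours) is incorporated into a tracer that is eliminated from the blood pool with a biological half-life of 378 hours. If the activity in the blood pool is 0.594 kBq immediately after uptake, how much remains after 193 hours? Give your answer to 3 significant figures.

1/t_eff = 1/t_phys + 1/t_biol = 1/78.4 + 1/378 = 0.015401 per hour.
t_eff = 78.4 × 378 / (78.4 + 378) ≈ 64.933 hours.
Remaining = 0.594 × (1/2)^(193/64.933) = 0.594 × (1/2)^2.9723 ≈ 0.075689 kBq.

0.0757 kBq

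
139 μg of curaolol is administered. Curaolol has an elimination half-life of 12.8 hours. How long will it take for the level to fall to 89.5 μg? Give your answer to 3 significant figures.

Fraction remaining = 89.5/139 ≈ 0.64388.
n = log₂(139/89.5) = ln(1.5531)/ln 2 ≈ 0.63513 half-lives.
t = n × t½ = 0.63513 × 12.8 ≈ 8.1296 hours.

8.13 hours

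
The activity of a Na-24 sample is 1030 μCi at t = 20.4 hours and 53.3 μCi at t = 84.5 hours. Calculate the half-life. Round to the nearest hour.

Over Δt = 84.5 − 20.4 = 64.1 hours, the level fell by a factor of 1030/53.3 ≈ 19.325.
n = log₂(19.325) ≈ 4.2724 half-lives, so t½ = 64.1/4.2724 ≈ 15.003 hours.

15 hours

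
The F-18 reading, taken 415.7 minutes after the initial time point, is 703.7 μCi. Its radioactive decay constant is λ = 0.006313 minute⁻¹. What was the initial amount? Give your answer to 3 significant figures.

9710 μCi

t½ = ln 2 / λ = 0.69315 / 0.006313 ≈ 109.8 minutes.
Number of half-lives elapsed: n = 415.7/109.8 ≈ 3.7861.
A₀ = A × 2^n = 703.7 × 2^3.7861 = 703.7 × 13.795 ≈ 9707.6 μCi.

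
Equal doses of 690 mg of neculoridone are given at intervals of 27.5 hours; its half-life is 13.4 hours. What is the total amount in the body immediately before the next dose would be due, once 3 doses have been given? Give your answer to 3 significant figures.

216 mg

The 3 doses were given 82.5, 55, 27.5 hours ago.
Total = 690·(1/2)^(82.5/13.4) + 690·(1/2)^(55/13.4) + 690·(1/2)^(27.5/13.4)
      = 9.6715 + 40.112 + 166.37 ≈ 216.15 mg.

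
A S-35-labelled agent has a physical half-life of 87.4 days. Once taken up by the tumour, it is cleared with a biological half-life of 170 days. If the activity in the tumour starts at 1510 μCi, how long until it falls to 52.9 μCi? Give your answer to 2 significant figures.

1/t_eff = 1/t_phys + 1/t_biol = 1/87.4 + 1/170 = 0.017324 per day.
t_eff = 87.4 × 170 / (87.4 + 170) ≈ 57.723 days.
n = log₂(1510/52.9) ≈ 4.8351; t = 4.8351 × 57.723 ≈ 279.1 days.

280 days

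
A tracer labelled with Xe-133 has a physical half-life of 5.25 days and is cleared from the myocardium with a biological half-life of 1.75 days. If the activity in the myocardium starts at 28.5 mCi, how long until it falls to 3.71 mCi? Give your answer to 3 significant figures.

1/t_eff = 1/t_phys + 1/t_biol = 1/5.25 + 1/1.75 = 0.7619 per day.
t_eff = 5.25 × 1.75 / (5.25 + 1.75) ≈ 1.3125 days.
n = log₂(28.5/3.71) ≈ 2.9415; t = 2.9415 × 1.3125 ≈ 3.8607 days.

3.86 days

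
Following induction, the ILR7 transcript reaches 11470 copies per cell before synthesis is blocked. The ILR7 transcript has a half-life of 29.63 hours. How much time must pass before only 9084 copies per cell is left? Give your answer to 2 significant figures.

Fraction remaining = 9084/11470 ≈ 0.79198.
n = log₂(11470/9084) = ln(1.2627)/ln 2 ≈ 0.33647 half-lives.
t = n × t½ = 0.33647 × 29.63 ≈ 9.9695 hours.

10 hours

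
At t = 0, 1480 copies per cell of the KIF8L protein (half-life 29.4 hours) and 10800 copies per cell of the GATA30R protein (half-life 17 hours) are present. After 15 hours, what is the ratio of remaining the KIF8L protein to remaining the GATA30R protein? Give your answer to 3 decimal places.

0.177

KIF8L protein: 1480 × (1/2)^(15/29.4) = 1480 × (1/2)^0.5102 ≈ 1039.1 copies per cell.
GATA30R protein: 10800 × (1/2)^(15/17) = 10800 × (1/2)^0.88235 ≈ 5858.8 copies per cell.
Ratio ≈ 1039.1 / 5858.8 ≈ 0.17736.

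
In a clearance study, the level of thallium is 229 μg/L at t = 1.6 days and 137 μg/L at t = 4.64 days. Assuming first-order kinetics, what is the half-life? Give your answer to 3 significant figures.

Over Δt = 4.64 − 1.6 = 3.04 days, the level fell by a factor of 229/137 ≈ 1.6715.
n = log₂(1.6715) ≈ 0.74117 half-lives, so t½ = 3.04/0.74117 ≈ 4.1016 days.

4.10 days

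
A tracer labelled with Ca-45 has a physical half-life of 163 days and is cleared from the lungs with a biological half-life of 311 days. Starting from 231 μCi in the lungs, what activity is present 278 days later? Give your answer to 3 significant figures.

1/t_eff = 1/t_phys + 1/t_biol = 1/163 + 1/311 = 0.0093504 per day.
t_eff = 163 × 311 / (163 + 311) ≈ 106.95 days.
Remaining = 231 × (1/2)^(278/106.95) = 231 × (1/2)^2.5994 ≈ 38.116 μCi.

38.1 μCi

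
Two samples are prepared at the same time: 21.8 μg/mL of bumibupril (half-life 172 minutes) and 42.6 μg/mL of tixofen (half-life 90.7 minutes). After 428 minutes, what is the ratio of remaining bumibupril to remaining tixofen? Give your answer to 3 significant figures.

bumibupril: 21.8 × (1/2)^(428/172) = 21.8 × (1/2)^2.4884 ≈ 3.8849 μg/mL.
tixofen: 42.6 × (1/2)^(428/90.7) = 42.6 × (1/2)^4.7189 ≈ 1.6177 μg/mL.
Ratio ≈ 3.8849 / 1.6177 ≈ 2.4015.

2.40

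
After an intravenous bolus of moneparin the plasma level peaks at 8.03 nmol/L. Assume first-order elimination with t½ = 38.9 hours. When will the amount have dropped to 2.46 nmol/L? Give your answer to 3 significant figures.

66.4 hours

Fraction remaining = 2.46/8.03 ≈ 0.30635.
n = log₂(8.03/2.46) = ln(3.2642)/ln 2 ≈ 1.7067 half-lives.
t = n × t½ = 1.7067 × 38.9 ≈ 66.392 hours.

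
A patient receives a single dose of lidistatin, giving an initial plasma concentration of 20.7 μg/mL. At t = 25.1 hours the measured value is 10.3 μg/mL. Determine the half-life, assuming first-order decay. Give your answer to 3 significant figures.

24.9 hours

A/A₀ = 10.3/20.7 ≈ 0.49758.
n = log₂(2.0097) ≈ 1.007 half-lives elapsed in 25.1 hours.
t½ = 25.1/1.007 ≈ 24.926 hours.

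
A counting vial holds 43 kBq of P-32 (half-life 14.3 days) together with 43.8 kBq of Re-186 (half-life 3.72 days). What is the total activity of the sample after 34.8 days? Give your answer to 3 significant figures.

8.03 kBq

P-32: 43 × (1/2)^(34.8/14.3) = 43 × (1/2)^2.4336 ≈ 7.9596 kBq.
Re-186: 43.8 × (1/2)^(34.8/3.72) = 43.8 × (1/2)^9.3548 ≈ 0.066894 kBq.
Total = 7.9596 + 0.066894 ≈ 8.0265 kBq.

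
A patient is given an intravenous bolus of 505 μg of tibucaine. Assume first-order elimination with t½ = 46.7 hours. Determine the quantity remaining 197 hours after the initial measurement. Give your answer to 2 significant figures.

Number of half-lives: n = 197/46.7 ≈ 4.2184.
Remaining = 505 × (1/2)^4.2184 = 505 × 0.053719 ≈ 27.128 μg.

27 μg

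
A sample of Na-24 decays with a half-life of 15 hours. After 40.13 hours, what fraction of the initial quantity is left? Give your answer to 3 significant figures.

0.157

n = 40.13/15 ≈ 2.6753 half-lives.
Fraction remaining = (1/2)^2.6753 ≈ 0.15655.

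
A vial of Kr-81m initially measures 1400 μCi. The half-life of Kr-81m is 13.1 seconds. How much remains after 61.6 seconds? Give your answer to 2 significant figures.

Number of half-lives: n = 61.6/13.1 ≈ 4.7023.
Remaining = 1400 × (1/2)^4.7023 = 1400 × 0.038412 ≈ 53.777 μCi.

54 μCi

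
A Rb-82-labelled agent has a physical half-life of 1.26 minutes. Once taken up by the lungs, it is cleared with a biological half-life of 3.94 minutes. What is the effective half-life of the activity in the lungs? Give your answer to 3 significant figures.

0.955 minutes

1/t_eff = 1/t_phys + 1/t_biol = 1/1.26 + 1/3.94 = 1.0475 per minute.
t_eff = 1.26 × 3.94 / (1.26 + 3.94) ≈ 0.95469 minutes.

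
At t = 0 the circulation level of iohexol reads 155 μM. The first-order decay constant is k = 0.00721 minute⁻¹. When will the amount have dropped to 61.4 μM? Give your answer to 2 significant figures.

130 minutes

t½ = ln 2 / k = 0.69315 / 0.00721 ≈ 96.137 minutes.
Fraction remaining = 61.4/155 ≈ 0.39613.
n = log₂(155/61.4) = ln(2.5244)/ln 2 ≈ 1.336 half-lives.
t = n × t½ = 1.336 × 96.137 ≈ 128.43 minutes.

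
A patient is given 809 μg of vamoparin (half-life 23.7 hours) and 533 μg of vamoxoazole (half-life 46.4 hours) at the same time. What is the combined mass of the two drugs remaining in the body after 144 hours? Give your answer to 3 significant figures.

vamoparin: 809 × (1/2)^(144/23.7) = 809 × (1/2)^6.0759 ≈ 11.992 μg.
vamoxoazole: 533 × (1/2)^(144/46.4) = 533 × (1/2)^3.1034 ≈ 62.015 μg.
Total = 11.992 + 62.015 ≈ 74.007 μg.

74.0 μg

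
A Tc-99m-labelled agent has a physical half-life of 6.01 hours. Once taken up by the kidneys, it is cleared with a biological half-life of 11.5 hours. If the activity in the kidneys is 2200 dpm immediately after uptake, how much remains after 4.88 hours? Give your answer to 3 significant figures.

934 dpm

1/t_eff = 1/t_phys + 1/t_biol = 1/6.01 + 1/11.5 = 0.25335 per hour.
t_eff = 6.01 × 11.5 / (6.01 + 11.5) ≈ 3.9472 hours.
Remaining = 2200 × (1/2)^(4.88/3.9472) = 2200 × (1/2)^1.2363 ≈ 933.79 dpm.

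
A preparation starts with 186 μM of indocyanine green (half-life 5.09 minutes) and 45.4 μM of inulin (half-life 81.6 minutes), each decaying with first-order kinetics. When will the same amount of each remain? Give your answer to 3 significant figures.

11.0 minutes

Set 186·(1/2)^(t/5.09) = 45.4·(1/2)^(t/81.6).
Taking log₂: log₂(186/45.4) = t·(1/5.09 − 1/81.6).
log₂(4.0969) = 2.0345; 1/5.09 − 1/81.6 = 0.18421.
t = 2.0345 / 0.18421 ≈ 11.045 minutes.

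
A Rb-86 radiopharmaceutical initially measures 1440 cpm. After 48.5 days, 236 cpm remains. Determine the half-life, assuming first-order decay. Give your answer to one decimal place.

18.6 days

A/A₀ = 236/1440 ≈ 0.16389.
n = log₂(6.1017) ≈ 2.6092 half-lives elapsed in 48.5 days.
t½ = 48.5/2.6092 ≈ 18.588 days.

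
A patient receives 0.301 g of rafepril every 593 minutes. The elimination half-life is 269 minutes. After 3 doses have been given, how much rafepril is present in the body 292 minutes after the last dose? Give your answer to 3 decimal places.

The 3 doses were given 1478, 885, 292 minutes ago.
Total = 0.301·(1/2)^(1478/269) + 0.301·(1/2)^(885/269) + 0.301·(1/2)^(292/269)
      = 0.006677 + 0.030774 + 0.14184 ≈ 0.17929 g.

0.179 g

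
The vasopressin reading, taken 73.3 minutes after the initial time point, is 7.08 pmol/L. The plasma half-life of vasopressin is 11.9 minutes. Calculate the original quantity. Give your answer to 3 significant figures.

Number of half-lives elapsed: n = 73.3/11.9 ≈ 6.1597.
A₀ = A × 2^n = 7.08 × 2^6.1597 = 7.08 × 71.49 ≈ 506.15 pmol/L.

506 pmol/L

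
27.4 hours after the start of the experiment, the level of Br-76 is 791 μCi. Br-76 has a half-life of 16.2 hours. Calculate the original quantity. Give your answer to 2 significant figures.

2600 μCi

Number of half-lives elapsed: n = 27.4/16.2 ≈ 1.6914.
A₀ = A × 2^n = 791 × 2^1.6914 = 791 × 3.2296 ≈ 2554.6 μCi.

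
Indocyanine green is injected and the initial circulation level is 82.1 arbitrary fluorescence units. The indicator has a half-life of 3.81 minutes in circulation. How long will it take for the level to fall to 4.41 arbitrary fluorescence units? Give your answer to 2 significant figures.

Fraction remaining = 4.41/82.1 ≈ 0.053715.
n = log₂(82.1/4.41) = ln(18.617)/ln 2 ≈ 4.2185 half-lives.
t = n × t½ = 4.2185 × 3.81 ≈ 16.073 minutes.

16 minutes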